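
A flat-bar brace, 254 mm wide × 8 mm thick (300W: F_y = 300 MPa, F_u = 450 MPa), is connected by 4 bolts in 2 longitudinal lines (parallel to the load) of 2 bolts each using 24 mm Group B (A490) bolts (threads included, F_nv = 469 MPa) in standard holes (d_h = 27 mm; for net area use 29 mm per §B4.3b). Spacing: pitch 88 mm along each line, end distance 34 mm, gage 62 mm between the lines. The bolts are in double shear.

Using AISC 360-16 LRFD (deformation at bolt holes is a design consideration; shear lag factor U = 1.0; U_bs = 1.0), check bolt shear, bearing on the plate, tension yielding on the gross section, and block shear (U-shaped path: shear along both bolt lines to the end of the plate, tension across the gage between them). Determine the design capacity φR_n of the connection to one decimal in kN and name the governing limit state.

343.4 kN (block shear governs)

Bolt shear: A_b = π(24)²/4 = 452.39 mm². φR_n = 0.75 × 469 × 452.39 × 4 × 2 = 1273.0 kN.
Bearing (8 mm plate, F_u = 450 MPa): end bolts L_c = 34 − 27/2 = 20.5, R_n = min(1.2×20.5×8×450, 2.4×24×8×450) = 88.56 kN/bolt; interior L_c = 88 − 27 = 61, R_n = 207.36 kN/bolt. φR_n = 0.75 × (2×88.56 + 2×207.36) = 443.9 kN.
Tension yield (gross): A_g = 254×8 = 2032 mm². φR_n = 0.90 × 300 × 2032 = 548.6 kN.
Block shear: shear path 2×[34+1×88] = 2×122 mm, A_gv = 1952, A_nv = 2×(122 − 1.5×29)×8 = 1256 mm²; tension across gage: (62 − 1×29)×8 = 264 mm². R_n = min(0.6×450×1256, 0.6×300×1952) + 1.0×450×264 = min(339.12, 351.36) + 118.8 = 457.92 kN. φR_n = 0.75 × 457.92 = 343.4 kN.
Governing: min(1273.0, 443.9, 548.6, 343.4) = 343.4 kN → block shear.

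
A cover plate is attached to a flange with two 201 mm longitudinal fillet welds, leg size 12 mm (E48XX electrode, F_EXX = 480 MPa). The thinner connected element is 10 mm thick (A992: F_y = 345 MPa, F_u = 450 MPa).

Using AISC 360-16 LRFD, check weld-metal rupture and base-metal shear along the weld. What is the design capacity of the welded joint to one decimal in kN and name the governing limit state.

Weld metal: throat = 0.707×12 = 8.484 mm, L = 2×201 = 402 mm. φR_n = 0.75 × 0.6 × 480 × 8.484 × 402 = 736.7 kN.
Base metal shear (10 mm plate): yield φR_n = 1.0×0.6×345×10×402 = 832.1 kN; rupture φR_n = 0.75×0.6×450×10×402 = 814.1 kN; take 814.1 kN (rupture).
Governing: min(736.7, 814.1) = 736.7 kN → weld metal.

736.7 kN (weld metal governs)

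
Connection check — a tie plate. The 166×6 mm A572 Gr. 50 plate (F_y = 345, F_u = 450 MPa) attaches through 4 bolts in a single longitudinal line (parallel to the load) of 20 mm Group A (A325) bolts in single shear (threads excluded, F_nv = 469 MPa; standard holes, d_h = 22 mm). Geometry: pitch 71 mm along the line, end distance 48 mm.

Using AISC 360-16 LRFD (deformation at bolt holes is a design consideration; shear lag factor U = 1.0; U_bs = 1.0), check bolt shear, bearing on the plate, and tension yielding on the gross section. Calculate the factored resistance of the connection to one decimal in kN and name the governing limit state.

Bolt shear: A_b = π(20)²/4 = 314.16 mm². φR_n = 0.75 × 469 × 314.16 × 4 × 1 = 442.0 kN.
Bearing (6 mm plate, F_u = 450 MPa): end bolts L_c = 48 − 22/2 = 37, R_n = min(1.2×37×6×450, 2.4×20×6×450) = 119.88 kN/bolt; interior L_c = 71 − 22 = 49, R_n = 129.6 kN/bolt. φR_n = 0.75 × (1×119.88 + 3×129.6) = 381.5 kN.
Tension yield (gross): A_g = 166×6 = 996 mm². φR_n = 0.90 × 345 × 996 = 309.3 kN.
Governing: min(442.0, 381.5, 309.3) = 309.3 kN → gross-section yield.

309.3 kN (gross-section yield governs)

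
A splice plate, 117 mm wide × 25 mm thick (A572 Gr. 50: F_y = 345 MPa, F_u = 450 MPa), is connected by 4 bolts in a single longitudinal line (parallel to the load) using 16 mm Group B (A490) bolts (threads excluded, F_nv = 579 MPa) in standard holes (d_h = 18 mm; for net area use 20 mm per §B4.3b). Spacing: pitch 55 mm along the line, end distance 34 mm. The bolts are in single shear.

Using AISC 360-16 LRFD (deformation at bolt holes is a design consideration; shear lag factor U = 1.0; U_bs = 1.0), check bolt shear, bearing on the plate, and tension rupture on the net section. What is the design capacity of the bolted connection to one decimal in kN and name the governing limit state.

349.2 kN (bolt shear governs)

Bolt shear: A_b = π(16)²/4 = 201.06 mm². φR_n = 0.75 × 579 × 201.06 × 4 × 1 = 349.2 kN.
Bearing (25 mm plate, F_u = 450 MPa): end bolts L_c = 34 − 18/2 = 25, R_n = min(1.2×25×25×450, 2.4×16×25×450) = 337.5 kN/bolt; interior L_c = 55 − 18 = 37, R_n = 432 kN/bolt. φR_n = 0.75 × (1×337.5 + 3×432) = 1225.1 kN.
Tension rupture (net): A_n = (117 − 1×20)×25 = 2425 mm² (U = 1.0, A_e = A_n). φR_n = 0.75 × 450 × 2425 = 818.4 kN.
Governing: min(349.2, 1225.1, 818.4) = 349.2 kN → bolt shear.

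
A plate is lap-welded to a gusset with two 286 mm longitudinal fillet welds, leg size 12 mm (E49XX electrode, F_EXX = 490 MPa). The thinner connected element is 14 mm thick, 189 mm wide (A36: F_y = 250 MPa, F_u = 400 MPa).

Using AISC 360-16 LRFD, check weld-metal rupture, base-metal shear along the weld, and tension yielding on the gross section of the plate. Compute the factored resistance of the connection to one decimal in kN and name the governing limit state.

Weld metal: throat = 0.707×12 = 8.484 mm, L = 2×286 = 572 mm. φR_n = 0.75 × 0.6 × 490 × 8.484 × 572 = 1070.1 kN.
Base metal shear (14 mm plate): yield φR_n = 1.0×0.6×250×14×572 = 1201.2 kN; rupture φR_n = 0.75×0.6×400×14×572 = 1441.4 kN; take 1201.2 kN (yield).
Tension yield (gross): A_g = 189×14 = 2646 mm². φR_n = 0.90 × 250 × 2646 = 595.4 kN.
Governing: min(1070.1, 1201.2, 595.4) = 595.4 kN → gross-section yield.

595.4 kN (gross-section yield governs)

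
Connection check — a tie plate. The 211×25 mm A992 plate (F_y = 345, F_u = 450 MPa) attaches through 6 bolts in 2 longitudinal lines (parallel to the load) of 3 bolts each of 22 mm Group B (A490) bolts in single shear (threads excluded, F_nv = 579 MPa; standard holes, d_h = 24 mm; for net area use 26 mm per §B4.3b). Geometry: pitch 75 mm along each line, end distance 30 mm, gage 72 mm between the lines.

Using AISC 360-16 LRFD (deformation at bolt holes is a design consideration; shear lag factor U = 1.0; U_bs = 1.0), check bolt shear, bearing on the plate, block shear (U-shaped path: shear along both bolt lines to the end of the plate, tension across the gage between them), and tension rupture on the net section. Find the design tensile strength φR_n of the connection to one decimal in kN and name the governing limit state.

Bolt shear: A_b = π(22)²/4 = 380.13 mm². φR_n = 0.75 × 579 × 380.13 × 6 × 1 = 990.4 kN.
Bearing (25 mm plate, F_u = 450 MPa): end bolts L_c = 30 − 24/2 = 18, R_n = min(1.2×18×25×450, 2.4×22×25×450) = 243 kN/bolt; interior L_c = 75 − 24 = 51, R_n = 594 kN/bolt. φR_n = 0.75 × (2×243 + 4×594) = 2146.5 kN.
Block shear: shear path 2×[30+2×75] = 2×180 mm, A_gv = 9000, A_nv = 2×(180 − 2.5×26)×25 = 5750 mm²; tension across gage: (72 − 1×26)×25 = 1150 mm². R_n = min(0.6×450×5750, 0.6×345×9000) + 1.0×450×1150 = min(1552.5, 1863) + 517.5 = 2070 kN. φR_n = 0.75 × 2070 = 1552.5 kN.
Tension rupture (net): A_n = (211 − 2×26)×25 = 3975 mm² (U = 1.0, A_e = A_n). φR_n = 0.75 × 450 × 3975 = 1341.6 kN.
Governing: min(990.4, 2146.5, 1552.5, 1341.6) = 990.4 kN → bolt shear.

990.4 kN (bolt shear governs)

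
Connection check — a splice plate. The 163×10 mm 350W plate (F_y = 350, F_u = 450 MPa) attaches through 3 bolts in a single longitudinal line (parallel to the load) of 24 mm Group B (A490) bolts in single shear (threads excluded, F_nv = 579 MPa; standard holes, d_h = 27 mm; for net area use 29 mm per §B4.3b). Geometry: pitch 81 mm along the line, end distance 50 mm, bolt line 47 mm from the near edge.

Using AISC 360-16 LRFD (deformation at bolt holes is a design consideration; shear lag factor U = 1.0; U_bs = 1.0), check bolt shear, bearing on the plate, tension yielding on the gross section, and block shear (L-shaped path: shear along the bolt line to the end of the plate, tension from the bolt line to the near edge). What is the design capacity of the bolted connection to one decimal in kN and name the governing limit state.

392.2 kN (block shear governs)

Bolt shear: A_b = π(24)²/4 = 452.39 mm². φR_n = 0.75 × 579 × 452.39 × 3 × 1 = 589.4 kN.
Bearing (10 mm plate, F_u = 450 MPa): end bolts L_c = 50 − 27/2 = 36.5, R_n = min(1.2×36.5×10×450, 2.4×24×10×450) = 197.1 kN/bolt; interior L_c = 81 − 27 = 54, R_n = 259.2 kN/bolt. φR_n = 0.75 × (1×197.1 + 2×259.2) = 536.6 kN.
Tension yield (gross): A_g = 163×10 = 1630 mm². φR_n = 0.90 × 350 × 1630 = 513.5 kN.
Block shear: shear path 1×[50+2×81] = 1×212 mm, A_gv = 2120, A_nv = 1×(212 − 2.5×29)×10 = 1395 mm²; tension to near edge: (47 − 0.5×29)×10 = 325 mm². R_n = min(0.6×450×1395, 0.6×350×2120) + 1.0×450×325 = min(376.65, 445.2) + 146.25 = 522.9 kN. φR_n = 0.75 × 522.9 = 392.2 kN.
Governing: min(589.4, 536.6, 513.5, 392.2) = 392.2 kN → block shear.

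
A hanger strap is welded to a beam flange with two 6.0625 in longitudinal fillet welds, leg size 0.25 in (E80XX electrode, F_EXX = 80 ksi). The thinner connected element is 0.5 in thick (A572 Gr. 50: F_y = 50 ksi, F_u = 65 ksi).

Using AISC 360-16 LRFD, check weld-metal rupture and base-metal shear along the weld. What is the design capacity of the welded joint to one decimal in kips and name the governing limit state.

77.2 kips (weld metal governs)

Weld metal: throat = 0.707×0.25 = 0.17675 in, L = 2×6.0625 = 12.125 in. φR_n = 0.75 × 0.6 × 80 × 0.17675 × 12.125 = 77.2 kips.
Base metal shear (0.5 in plate): yield φR_n = 1.0×0.6×50×0.5×12.125 = 181.9 kips; rupture φR_n = 0.75×0.6×65×0.5×12.125 = 177.3 kips; take 177.3 kips (rupture).
Governing: min(77.2, 177.3) = 77.2 kips → weld metal.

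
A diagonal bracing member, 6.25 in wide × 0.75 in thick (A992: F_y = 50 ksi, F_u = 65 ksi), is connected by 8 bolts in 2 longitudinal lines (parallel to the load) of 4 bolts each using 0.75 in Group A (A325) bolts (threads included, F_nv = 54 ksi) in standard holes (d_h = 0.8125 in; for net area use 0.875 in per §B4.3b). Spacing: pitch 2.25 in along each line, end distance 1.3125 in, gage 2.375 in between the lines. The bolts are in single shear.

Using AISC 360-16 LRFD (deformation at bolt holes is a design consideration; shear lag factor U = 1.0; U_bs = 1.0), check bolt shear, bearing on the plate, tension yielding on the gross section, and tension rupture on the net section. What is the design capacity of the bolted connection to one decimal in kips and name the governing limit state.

143.1 kips (bolt shear governs)

Bolt shear: A_b = π(0.75)²/4 = 0.44179 in². φR_n = 0.75 × 54 × 0.44179 × 8 × 1 = 143.1 kips.
Bearing (0.75 in plate, F_u = 65 ksi): end bolts L_c = 1.3125 − 0.8125/2 = 0.90625, R_n = min(1.2×0.90625×0.75×65, 2.4×0.75×0.75×65) = 53.016 kips/bolt; interior L_c = 2.25 − 0.8125 = 1.4375, R_n = 84.094 kips/bolt. φR_n = 0.75 × (2×53.016 + 6×84.094) = 457.9 kips.
Tension yield (gross): A_g = 6.25×0.75 = 4.6875 in². φR_n = 0.90 × 50 × 4.6875 = 210.9 kips.
Tension rupture (net): A_n = (6.25 − 2×0.875)×0.75 = 3.375 in² (U = 1.0, A_e = A_n). φR_n = 0.75 × 65 × 3.375 = 164.5 kips.
Governing: min(143.1, 457.9, 210.9, 164.5) = 143.1 kips → bolt shear.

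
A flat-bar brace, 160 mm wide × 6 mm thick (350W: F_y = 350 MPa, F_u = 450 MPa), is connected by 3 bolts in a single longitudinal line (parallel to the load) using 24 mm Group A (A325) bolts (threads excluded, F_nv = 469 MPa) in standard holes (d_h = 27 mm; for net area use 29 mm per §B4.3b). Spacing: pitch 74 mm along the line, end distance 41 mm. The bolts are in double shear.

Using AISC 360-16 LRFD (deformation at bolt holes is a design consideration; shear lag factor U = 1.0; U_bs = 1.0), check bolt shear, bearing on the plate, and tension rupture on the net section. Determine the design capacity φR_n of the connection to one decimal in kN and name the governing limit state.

265.3 kN (net-section rupture governs)

Bolt shear: A_b = π(24)²/4 = 452.39 mm². φR_n = 0.75 × 469 × 452.39 × 3 × 2 = 954.8 kN.
Bearing (6 mm plate, F_u = 450 MPa): end bolts L_c = 41 − 27/2 = 27.5, R_n = min(1.2×27.5×6×450, 2.4×24×6×450) = 89.1 kN/bolt; interior L_c = 74 − 27 = 47, R_n = 152.28 kN/bolt. φR_n = 0.75 × (1×89.1 + 2×152.28) = 295.2 kN.
Tension rupture (net): A_n = (160 − 1×29)×6 = 786 mm² (U = 1.0, A_e = A_n). φR_n = 0.75 × 450 × 786 = 265.3 kN.
Governing: min(954.8, 295.2, 265.3) = 265.3 kN → net-section rupture.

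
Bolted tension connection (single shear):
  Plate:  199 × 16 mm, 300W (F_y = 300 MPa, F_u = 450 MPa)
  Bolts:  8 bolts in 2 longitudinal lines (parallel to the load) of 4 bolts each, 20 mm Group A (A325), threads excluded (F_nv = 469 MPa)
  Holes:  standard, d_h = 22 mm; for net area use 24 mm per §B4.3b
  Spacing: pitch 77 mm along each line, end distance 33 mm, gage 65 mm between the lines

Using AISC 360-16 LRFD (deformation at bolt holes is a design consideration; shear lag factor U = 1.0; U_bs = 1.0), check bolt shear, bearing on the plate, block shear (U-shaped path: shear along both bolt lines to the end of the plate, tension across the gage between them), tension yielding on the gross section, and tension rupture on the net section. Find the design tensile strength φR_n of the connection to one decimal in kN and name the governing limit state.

815.4 kN (net-section rupture governs)

Bolt shear: A_b = π(20)²/4 = 314.16 mm². φR_n = 0.75 × 469 × 314.16 × 8 × 1 = 884.0 kN.
Bearing (16 mm plate, F_u = 450 MPa): end bolts L_c = 33 − 22/2 = 22, R_n = min(1.2×22×16×450, 2.4×20×16×450) = 190.08 kN/bolt; interior L_c = 77 − 22 = 55, R_n = 345.6 kN/bolt. φR_n = 0.75 × (2×190.08 + 6×345.6) = 1840.3 kN.
Block shear: shear path 2×[33+3×77] = 2×264 mm, A_gv = 8448, A_nv = 2×(264 − 3.5×24)×16 = 5760 mm²; tension across gage: (65 − 1×24)×16 = 656 mm². R_n = min(0.6×450×5760, 0.6×300×8448) + 1.0×450×656 = min(1555.2, 1520.6) + 295.2 = 1815.8 kN. φR_n = 0.75 × 1815.8 = 1361.9 kN.
Tension yield (gross): A_g = 199×16 = 3184 mm². φR_n = 0.90 × 300 × 3184 = 859.7 kN.
Tension rupture (net): A_n = (199 − 2×24)×16 = 2416 mm² (U = 1.0, A_e = A_n). φR_n = 0.75 × 450 × 2416 = 815.4 kN.
Governing: min(884.0, 1840.3, 1361.9, 859.7, 815.4) = 815.4 kN → net-section rupture.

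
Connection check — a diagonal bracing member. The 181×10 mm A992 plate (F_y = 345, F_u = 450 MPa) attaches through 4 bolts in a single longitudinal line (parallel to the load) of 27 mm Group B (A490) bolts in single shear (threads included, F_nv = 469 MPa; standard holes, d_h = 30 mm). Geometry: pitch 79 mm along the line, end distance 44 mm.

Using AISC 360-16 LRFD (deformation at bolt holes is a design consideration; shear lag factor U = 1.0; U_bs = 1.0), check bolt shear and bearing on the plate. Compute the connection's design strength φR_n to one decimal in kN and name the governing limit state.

712.8 kN (bearing governs)

Bolt shear: A_b = π(27)²/4 = 572.56 mm². φR_n = 0.75 × 469 × 572.56 × 4 × 1 = 805.6 kN.
Bearing (10 mm plate, F_u = 450 MPa): end bolts L_c = 44 − 30/2 = 29, R_n = min(1.2×29×10×450, 2.4×27×10×450) = 156.6 kN/bolt; interior L_c = 79 − 30 = 49, R_n = 264.6 kN/bolt. φR_n = 0.75 × (1×156.6 + 3×264.6) = 712.8 kN.
Governing: min(805.6, 712.8) = 712.8 kN → bearing.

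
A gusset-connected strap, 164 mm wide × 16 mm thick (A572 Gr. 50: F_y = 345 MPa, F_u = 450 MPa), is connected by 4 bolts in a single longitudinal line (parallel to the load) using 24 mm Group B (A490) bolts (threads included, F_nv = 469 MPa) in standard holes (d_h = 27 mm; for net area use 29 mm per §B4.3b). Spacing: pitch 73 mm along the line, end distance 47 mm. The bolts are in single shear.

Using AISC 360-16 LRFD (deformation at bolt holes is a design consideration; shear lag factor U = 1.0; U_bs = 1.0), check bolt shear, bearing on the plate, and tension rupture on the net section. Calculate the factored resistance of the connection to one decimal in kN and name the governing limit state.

636.5 kN (bolt shear governs)

Bolt shear: A_b = π(24)²/4 = 452.39 mm². φR_n = 0.75 × 469 × 452.39 × 4 × 1 = 636.5 kN.
Bearing (16 mm plate, F_u = 450 MPa): end bolts L_c = 47 − 27/2 = 33.5, R_n = min(1.2×33.5×16×450, 2.4×24×16×450) = 289.44 kN/bolt; interior L_c = 73 − 27 = 46, R_n = 397.44 kN/bolt. φR_n = 0.75 × (1×289.44 + 3×397.44) = 1111.3 kN.
Tension rupture (net): A_n = (164 − 1×29)×16 = 2160 mm² (U = 1.0, A_e = A_n). φR_n = 0.75 × 450 × 2160 = 729.0 kN.
Governing: min(636.5, 1111.3, 729.0) = 636.5 kN → bolt shear.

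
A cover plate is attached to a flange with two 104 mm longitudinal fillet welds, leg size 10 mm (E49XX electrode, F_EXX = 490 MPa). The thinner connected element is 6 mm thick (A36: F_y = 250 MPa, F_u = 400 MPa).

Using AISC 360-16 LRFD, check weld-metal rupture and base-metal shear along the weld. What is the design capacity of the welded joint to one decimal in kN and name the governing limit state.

187.2 kN (base-metal shear governs)

Weld metal: throat = 0.707×10 = 7.07 mm, L = 2×104 = 208 mm. φR_n = 0.75 × 0.6 × 490 × 7.07 × 208 = 324.3 kN.
Base metal shear (6 mm plate): yield φR_n = 1.0×0.6×250×6×208 = 187.2 kN; rupture φR_n = 0.75×0.6×400×6×208 = 224.6 kN; take 187.2 kN (yield).
Governing: min(324.3, 187.2) = 187.2 kN → base-metal shear.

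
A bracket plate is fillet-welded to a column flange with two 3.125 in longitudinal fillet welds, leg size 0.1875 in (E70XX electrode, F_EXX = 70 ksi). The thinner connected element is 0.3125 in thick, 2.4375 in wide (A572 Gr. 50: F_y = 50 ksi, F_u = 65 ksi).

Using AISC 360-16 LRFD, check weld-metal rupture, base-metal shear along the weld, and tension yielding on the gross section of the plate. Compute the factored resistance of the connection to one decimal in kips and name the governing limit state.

Weld metal: throat = 0.707×0.1875 = 0.13256 in, L = 2×3.125 = 6.25 in. φR_n = 0.75 × 0.6 × 70 × 0.13256 × 6.25 = 26.1 kips.
Base metal shear (0.3125 in plate): yield φR_n = 1.0×0.6×50×0.3125×6.25 = 58.6 kips; rupture φR_n = 0.75×0.6×65×0.3125×6.25 = 57.1 kips; take 57.1 kips (rupture).
Tension yield (gross): A_g = 2.4375×0.3125 = 0.76172 in². φR_n = 0.90 × 50 × 0.76172 = 34.3 kips.
Governing: min(26.1, 57.1, 34.3) = 26.1 kips → weld metal.

26.1 kips (weld metal governs)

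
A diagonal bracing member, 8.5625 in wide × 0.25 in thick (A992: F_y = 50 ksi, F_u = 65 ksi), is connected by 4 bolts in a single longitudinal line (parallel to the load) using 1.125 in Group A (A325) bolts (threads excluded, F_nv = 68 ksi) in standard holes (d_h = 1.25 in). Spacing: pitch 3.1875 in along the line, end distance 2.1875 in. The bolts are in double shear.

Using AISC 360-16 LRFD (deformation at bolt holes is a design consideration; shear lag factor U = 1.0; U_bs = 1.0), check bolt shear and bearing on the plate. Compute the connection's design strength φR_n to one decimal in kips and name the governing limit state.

Bolt shear: A_b = π(1.125)²/4 = 0.99402 in². φR_n = 0.75 × 68 × 0.99402 × 4 × 2 = 405.6 kips.
Bearing (0.25 in plate, F_u = 65 ksi): end bolts L_c = 2.1875 − 1.25/2 = 1.5625, R_n = min(1.2×1.5625×0.25×65, 2.4×1.125×0.25×65) = 30.469 kips/bolt; interior L_c = 3.1875 − 1.25 = 1.9375, R_n = 37.781 kips/bolt. φR_n = 0.75 × (1×30.469 + 3×37.781) = 107.9 kips.
Governing: min(405.6, 107.9) = 107.9 kips → bearing.

107.9 kips (bearing governs)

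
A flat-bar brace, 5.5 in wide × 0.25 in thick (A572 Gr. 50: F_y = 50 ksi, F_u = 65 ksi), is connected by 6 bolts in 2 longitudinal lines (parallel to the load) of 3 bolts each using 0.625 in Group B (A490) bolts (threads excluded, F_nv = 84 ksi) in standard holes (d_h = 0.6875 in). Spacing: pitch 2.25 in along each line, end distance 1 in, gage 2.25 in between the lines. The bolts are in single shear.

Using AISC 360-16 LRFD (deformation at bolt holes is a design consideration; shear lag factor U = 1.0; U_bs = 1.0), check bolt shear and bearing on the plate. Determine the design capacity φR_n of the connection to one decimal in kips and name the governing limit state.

Bolt shear: A_b = π(0.625)²/4 = 0.3068 in². φR_n = 0.75 × 84 × 0.3068 × 6 × 1 = 116.0 kips.
Bearing (0.25 in plate, F_u = 65 ksi): end bolts L_c = 1 − 0.6875/2 = 0.65625, R_n = min(1.2×0.65625×0.25×65, 2.4×0.625×0.25×65) = 12.797 kips/bolt; interior L_c = 2.25 − 0.6875 = 1.5625, R_n = 24.375 kips/bolt. φR_n = 0.75 × (2×12.797 + 4×24.375) = 92.3 kips.
Governing: min(116.0, 92.3) = 92.3 kips → bearing.

92.3 kips (bearing governs)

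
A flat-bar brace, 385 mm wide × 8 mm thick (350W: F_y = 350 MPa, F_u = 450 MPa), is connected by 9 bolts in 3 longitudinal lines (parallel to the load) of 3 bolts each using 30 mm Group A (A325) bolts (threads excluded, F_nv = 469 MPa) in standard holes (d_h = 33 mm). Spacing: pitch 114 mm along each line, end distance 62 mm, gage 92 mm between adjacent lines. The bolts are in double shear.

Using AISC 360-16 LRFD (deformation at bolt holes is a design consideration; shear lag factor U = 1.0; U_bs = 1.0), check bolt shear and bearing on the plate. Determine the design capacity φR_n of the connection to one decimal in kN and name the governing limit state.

1608.7 kN (bearing governs)

Bolt shear: A_b = π(30)²/4 = 706.86 mm². φR_n = 0.75 × 469 × 706.86 × 9 × 2 = 4475.5 kN.
Bearing (8 mm plate, F_u = 450 MPa): end bolts L_c = 62 − 33/2 = 45.5, R_n = min(1.2×45.5×8×450, 2.4×30×8×450) = 196.56 kN/bolt; interior L_c = 114 − 33 = 81, R_n = 259.2 kN/bolt. φR_n = 0.75 × (3×196.56 + 6×259.2) = 1608.7 kN.
Governing: min(4475.5, 1608.7) = 1608.7 kN → bearing.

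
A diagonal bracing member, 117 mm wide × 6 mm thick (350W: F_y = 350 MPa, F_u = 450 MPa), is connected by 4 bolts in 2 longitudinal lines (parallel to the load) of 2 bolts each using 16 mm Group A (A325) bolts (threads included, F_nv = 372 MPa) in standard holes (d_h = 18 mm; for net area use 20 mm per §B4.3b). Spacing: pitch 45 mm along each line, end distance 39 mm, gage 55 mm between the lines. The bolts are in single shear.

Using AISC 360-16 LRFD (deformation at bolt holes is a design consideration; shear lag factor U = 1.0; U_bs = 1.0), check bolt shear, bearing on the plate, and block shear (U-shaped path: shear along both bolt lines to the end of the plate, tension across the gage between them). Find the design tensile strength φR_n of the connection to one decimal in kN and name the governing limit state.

Bolt shear: A_b = π(16)²/4 = 201.06 mm². φR_n = 0.75 × 372 × 201.06 × 4 × 1 = 224.4 kN.
Bearing (6 mm plate, F_u = 450 MPa): end bolts L_c = 39 − 18/2 = 30, R_n = min(1.2×30×6×450, 2.4×16×6×450) = 97.2 kN/bolt; interior L_c = 45 − 18 = 27, R_n = 87.48 kN/bolt. φR_n = 0.75 × (2×97.2 + 2×87.48) = 277.0 kN.
Block shear: shear path 2×[39+1×45] = 2×84 mm, A_gv = 1008, A_nv = 2×(84 − 1.5×20)×6 = 648 mm²; tension across gage: (55 − 1×20)×6 = 210 mm². R_n = min(0.6×450×648, 0.6×350×1008) + 1.0×450×210 = min(174.96, 211.68) + 94.5 = 269.46 kN. φR_n = 0.75 × 269.46 = 202.1 kN.
Governing: min(224.4, 277.0, 202.1) = 202.1 kN → block shear.

202.1 kN (block shear governs)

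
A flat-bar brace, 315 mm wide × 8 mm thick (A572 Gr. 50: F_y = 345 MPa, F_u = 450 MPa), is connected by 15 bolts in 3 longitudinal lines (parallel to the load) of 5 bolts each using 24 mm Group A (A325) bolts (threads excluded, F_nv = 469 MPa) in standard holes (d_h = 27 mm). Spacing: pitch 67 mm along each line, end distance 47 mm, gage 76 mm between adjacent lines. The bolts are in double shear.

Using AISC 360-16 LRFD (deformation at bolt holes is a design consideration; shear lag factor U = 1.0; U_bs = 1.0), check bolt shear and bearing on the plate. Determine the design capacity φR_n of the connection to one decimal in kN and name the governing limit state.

Bolt shear: A_b = π(24)²/4 = 452.39 mm². φR_n = 0.75 × 469 × 452.39 × 15 × 2 = 4773.8 kN.
Bearing (8 mm plate, F_u = 450 MPa): end bolts L_c = 47 − 27/2 = 33.5, R_n = min(1.2×33.5×8×450, 2.4×24×8×450) = 144.72 kN/bolt; interior L_c = 67 − 27 = 40, R_n = 172.8 kN/bolt. φR_n = 0.75 × (3×144.72 + 12×172.8) = 1880.8 kN.
Governing: min(4773.8, 1880.8) = 1880.8 kN → bearing.

1880.8 kN (bearing governs)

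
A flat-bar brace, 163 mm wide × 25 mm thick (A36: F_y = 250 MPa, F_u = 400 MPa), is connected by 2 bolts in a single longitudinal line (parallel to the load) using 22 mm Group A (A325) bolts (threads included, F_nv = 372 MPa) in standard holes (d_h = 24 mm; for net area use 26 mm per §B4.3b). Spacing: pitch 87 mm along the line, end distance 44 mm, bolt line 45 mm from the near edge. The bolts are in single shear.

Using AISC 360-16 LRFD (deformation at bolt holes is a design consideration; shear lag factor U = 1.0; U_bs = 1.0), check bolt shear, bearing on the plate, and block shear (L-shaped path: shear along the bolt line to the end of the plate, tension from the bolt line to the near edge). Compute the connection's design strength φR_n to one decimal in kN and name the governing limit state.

Bolt shear: A_b = π(22)²/4 = 380.13 mm². φR_n = 0.75 × 372 × 380.13 × 2 × 1 = 212.1 kN.
Bearing (25 mm plate, F_u = 400 MPa): end bolts L_c = 44 − 24/2 = 32, R_n = min(1.2×32×25×400, 2.4×22×25×400) = 384 kN/bolt; interior L_c = 87 − 24 = 63, R_n = 528 kN/bolt. φR_n = 0.75 × (1×384 + 1×528) = 684.0 kN.
Block shear: shear path 1×[44+1×87] = 1×131 mm, A_gv = 3275, A_nv = 1×(131 − 1.5×26)×25 = 2300 mm²; tension to near edge: (45 − 0.5×26)×25 = 800 mm². R_n = min(0.6×400×2300, 0.6×250×3275) + 1.0×400×800 = min(552, 491.25) + 320 = 811.25 kN. φR_n = 0.75 × 811.25 = 608.4 kN.
Governing: min(212.1, 684.0, 608.4) = 212.1 kN → bolt shear.

212.1 kN (bolt shear governs)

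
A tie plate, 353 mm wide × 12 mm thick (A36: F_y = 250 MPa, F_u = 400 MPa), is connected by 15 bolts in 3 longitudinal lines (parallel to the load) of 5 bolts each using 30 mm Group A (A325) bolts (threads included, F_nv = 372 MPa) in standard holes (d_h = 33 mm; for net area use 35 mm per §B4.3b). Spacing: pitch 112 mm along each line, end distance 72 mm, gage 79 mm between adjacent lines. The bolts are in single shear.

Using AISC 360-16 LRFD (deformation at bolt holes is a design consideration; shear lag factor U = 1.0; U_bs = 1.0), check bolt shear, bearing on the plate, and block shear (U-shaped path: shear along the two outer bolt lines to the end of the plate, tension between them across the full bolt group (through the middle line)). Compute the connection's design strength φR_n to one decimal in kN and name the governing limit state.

Bolt shear: A_b = π(30)²/4 = 706.86 mm². φR_n = 0.75 × 372 × 706.86 × 15 × 1 = 2958.2 kN.
Bearing (12 mm plate, F_u = 400 MPa): end bolts L_c = 72 − 33/2 = 55.5, R_n = min(1.2×55.5×12×400, 2.4×30×12×400) = 319.68 kN/bolt; interior L_c = 112 − 33 = 79, R_n = 345.6 kN/bolt. φR_n = 0.75 × (3×319.68 + 12×345.6) = 3829.7 kN.
Block shear: shear path 2×[72+4×112] = 2×520 mm, A_gv = 12480, A_nv = 2×(520 − 4.5×35)×12 = 8700 mm²; tension across gage: (158 − 2×35)×12 = 1056 mm². R_n = min(0.6×400×8700, 0.6×250×12480) + 1.0×400×1056 = min(2088, 1872) + 422.4 = 2294.4 kN. φR_n = 0.75 × 2294.4 = 1720.8 kN.
Governing: min(2958.2, 3829.7, 1720.8) = 1720.8 kN → block shear.

1720.8 kN (block shear governs)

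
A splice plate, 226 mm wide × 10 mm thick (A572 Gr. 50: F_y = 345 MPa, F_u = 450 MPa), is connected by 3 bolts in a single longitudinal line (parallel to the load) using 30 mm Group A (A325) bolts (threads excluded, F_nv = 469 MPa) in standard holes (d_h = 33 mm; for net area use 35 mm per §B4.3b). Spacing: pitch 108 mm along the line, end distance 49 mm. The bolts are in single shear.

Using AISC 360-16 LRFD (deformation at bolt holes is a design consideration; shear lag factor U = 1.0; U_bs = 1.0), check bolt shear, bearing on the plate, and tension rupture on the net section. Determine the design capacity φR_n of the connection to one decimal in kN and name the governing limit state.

617.6 kN (bearing governs)

Bolt shear: A_b = π(30)²/4 = 706.86 mm². φR_n = 0.75 × 469 × 706.86 × 3 × 1 = 745.9 kN.
Bearing (10 mm plate, F_u = 450 MPa): end bolts L_c = 49 − 33/2 = 32.5, R_n = min(1.2×32.5×10×450, 2.4×30×10×450) = 175.5 kN/bolt; interior L_c = 108 − 33 = 75, R_n = 324 kN/bolt. φR_n = 0.75 × (1×175.5 + 2×324) = 617.6 kN.
Tension rupture (net): A_n = (226 − 1×35)×10 = 1910 mm² (U = 1.0, A_e = A_n). φR_n = 0.75 × 450 × 1910 = 644.6 kN.
Governing: min(745.9, 617.6, 644.6) = 617.6 kN → bearing.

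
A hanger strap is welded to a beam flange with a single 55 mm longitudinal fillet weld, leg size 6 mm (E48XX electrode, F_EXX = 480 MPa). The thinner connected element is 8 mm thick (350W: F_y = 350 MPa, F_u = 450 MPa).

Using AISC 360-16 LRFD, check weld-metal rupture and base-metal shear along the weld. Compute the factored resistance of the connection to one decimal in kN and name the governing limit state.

50.4 kN (weld metal governs)

Weld metal: throat = 0.707×6 = 4.242 mm, L = 55 mm. φR_n = 0.75 × 0.6 × 480 × 4.242 × 55 = 50.4 kN.
Base metal shear (8 mm plate): yield φR_n = 1.0×0.6×350×8×55 = 92.4 kN; rupture φR_n = 0.75×0.6×450×8×55 = 89.1 kN; take 89.1 kN (rupture).
Governing: min(50.4, 89.1) = 50.4 kN → weld metal.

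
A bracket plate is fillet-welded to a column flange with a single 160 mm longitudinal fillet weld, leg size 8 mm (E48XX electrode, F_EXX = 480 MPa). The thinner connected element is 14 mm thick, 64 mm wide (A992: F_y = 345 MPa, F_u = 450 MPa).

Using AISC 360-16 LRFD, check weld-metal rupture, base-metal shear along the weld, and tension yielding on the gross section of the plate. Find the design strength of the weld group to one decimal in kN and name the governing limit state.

Weld metal: throat = 0.707×8 = 5.656 mm, L = 160 mm. φR_n = 0.75 × 0.6 × 480 × 5.656 × 160 = 195.5 kN.
Base metal shear (14 mm plate): yield φR_n = 1.0×0.6×345×14×160 = 463.7 kN; rupture φR_n = 0.75×0.6×450×14×160 = 453.6 kN; take 453.6 kN (rupture).
Tension yield (gross): A_g = 64×14 = 896 mm². φR_n = 0.90 × 345 × 896 = 278.2 kN.
Governing: min(195.5, 453.6, 278.2) = 195.5 kN → weld metal.

195.5 kN (weld metal governs)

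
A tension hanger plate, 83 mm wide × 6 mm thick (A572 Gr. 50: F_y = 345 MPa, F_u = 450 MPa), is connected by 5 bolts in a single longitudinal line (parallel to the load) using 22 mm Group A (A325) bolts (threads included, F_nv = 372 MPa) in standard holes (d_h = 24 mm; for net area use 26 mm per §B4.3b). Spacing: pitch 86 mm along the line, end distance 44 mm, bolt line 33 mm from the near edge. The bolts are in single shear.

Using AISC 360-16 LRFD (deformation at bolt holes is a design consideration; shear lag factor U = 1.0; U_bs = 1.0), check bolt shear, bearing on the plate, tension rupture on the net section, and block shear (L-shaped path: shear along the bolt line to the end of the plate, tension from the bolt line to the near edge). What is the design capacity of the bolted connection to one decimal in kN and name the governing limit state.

115.4 kN (net-section rupture governs)

Bolt shear: A_b = π(22)²/4 = 380.13 mm². φR_n = 0.75 × 372 × 380.13 × 5 × 1 = 530.3 kN.
Bearing (6 mm plate, F_u = 450 MPa): end bolts L_c = 44 − 24/2 = 32, R_n = min(1.2×32×6×450, 2.4×22×6×450) = 103.68 kN/bolt; interior L_c = 86 − 24 = 62, R_n = 142.56 kN/bolt. φR_n = 0.75 × (1×103.68 + 4×142.56) = 505.4 kN.
Tension rupture (net): A_n = (83 − 1×26)×6 = 342 mm² (U = 1.0, A_e = A_n). φR_n = 0.75 × 450 × 342 = 115.4 kN.
Block shear: shear path 1×[44+4×86] = 1×388 mm, A_gv = 2328, A_nv = 1×(388 − 4.5×26)×6 = 1626 mm²; tension to near edge: (33 − 0.5×26)×6 = 120 mm². R_n = min(0.6×450×1626, 0.6×345×2328) + 1.0×450×120 = min(439.02, 481.9) + 54 = 493.02 kN. φR_n = 0.75 × 493.02 = 369.8 kN.
Governing: min(530.3, 505.4, 115.4, 369.8) = 115.4 kN → net-section rupture.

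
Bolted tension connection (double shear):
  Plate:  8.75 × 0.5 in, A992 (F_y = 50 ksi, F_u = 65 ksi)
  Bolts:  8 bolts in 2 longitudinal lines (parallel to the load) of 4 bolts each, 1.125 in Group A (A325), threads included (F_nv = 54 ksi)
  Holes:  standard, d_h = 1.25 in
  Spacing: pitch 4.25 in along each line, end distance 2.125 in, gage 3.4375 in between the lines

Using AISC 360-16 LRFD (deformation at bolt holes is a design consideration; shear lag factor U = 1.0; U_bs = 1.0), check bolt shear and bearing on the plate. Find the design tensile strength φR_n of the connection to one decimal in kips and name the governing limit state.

Bolt shear: A_b = π(1.125)²/4 = 0.99402 in². φR_n = 0.75 × 54 × 0.99402 × 8 × 2 = 644.1 kips.
Bearing (0.5 in plate, F_u = 65 ksi): end bolts L_c = 2.125 − 1.25/2 = 1.5, R_n = min(1.2×1.5×0.5×65, 2.4×1.125×0.5×65) = 58.5 kips/bolt; interior L_c = 4.25 − 1.25 = 3, R_n = 87.75 kips/bolt. φR_n = 0.75 × (2×58.5 + 6×87.75) = 482.6 kips.
Governing: min(644.1, 482.6) = 482.6 kips → bearing.

482.6 kips (bearing governs)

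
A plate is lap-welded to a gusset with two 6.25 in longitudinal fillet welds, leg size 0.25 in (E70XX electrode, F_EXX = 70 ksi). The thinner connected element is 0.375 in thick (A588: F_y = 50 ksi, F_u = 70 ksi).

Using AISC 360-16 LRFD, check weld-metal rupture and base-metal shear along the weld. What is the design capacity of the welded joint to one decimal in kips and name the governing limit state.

69.6 kips (weld metal governs)

Weld metal: throat = 0.707×0.25 = 0.17675 in, L = 2×6.25 = 12.5 in. φR_n = 0.75 × 0.6 × 70 × 0.17675 × 12.5 = 69.6 kips.
Base metal shear (0.375 in plate): yield φR_n = 1.0×0.6×50×0.375×12.5 = 140.6 kips; rupture φR_n = 0.75×0.6×70×0.375×12.5 = 147.7 kips; take 140.6 kips (yield).
Governing: min(69.6, 140.6) = 69.6 kips → weld metal.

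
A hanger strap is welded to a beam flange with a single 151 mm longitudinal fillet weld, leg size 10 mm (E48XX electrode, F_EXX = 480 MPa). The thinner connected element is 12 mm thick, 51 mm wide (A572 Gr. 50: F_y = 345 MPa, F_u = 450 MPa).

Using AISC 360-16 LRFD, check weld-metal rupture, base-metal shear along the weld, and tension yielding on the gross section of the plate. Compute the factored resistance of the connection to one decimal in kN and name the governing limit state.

190.0 kN (gross-section yield governs)

Weld metal: throat = 0.707×10 = 7.07 mm, L = 151 mm. φR_n = 0.75 × 0.6 × 480 × 7.07 × 151 = 230.6 kN.
Base metal shear (12 mm plate): yield φR_n = 1.0×0.6×345×12×151 = 375.1 kN; rupture φR_n = 0.75×0.6×450×12×151 = 366.9 kN; take 366.9 kN (rupture).
Tension yield (gross): A_g = 51×12 = 612 mm². φR_n = 0.90 × 345 × 612 = 190.0 kN.
Governing: min(230.6, 366.9, 190.0) = 190.0 kN → gross-section yield.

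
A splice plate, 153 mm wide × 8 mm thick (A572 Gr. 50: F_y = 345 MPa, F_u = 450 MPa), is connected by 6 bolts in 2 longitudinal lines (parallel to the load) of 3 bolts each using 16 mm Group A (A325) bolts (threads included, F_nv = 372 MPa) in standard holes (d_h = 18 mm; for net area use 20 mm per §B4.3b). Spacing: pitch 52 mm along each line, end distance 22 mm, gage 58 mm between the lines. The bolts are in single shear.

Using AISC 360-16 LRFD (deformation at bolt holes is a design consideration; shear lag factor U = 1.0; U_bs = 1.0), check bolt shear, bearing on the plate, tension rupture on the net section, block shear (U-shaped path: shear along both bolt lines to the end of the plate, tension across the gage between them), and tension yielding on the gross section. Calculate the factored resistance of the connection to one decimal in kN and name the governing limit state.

305.1 kN (net-section rupture governs)

Bolt shear: A_b = π(16)²/4 = 201.06 mm². φR_n = 0.75 × 372 × 201.06 × 6 × 1 = 336.6 kN.
Bearing (8 mm plate, F_u = 450 MPa): end bolts L_c = 22 − 18/2 = 13, R_n = min(1.2×13×8×450, 2.4×16×8×450) = 56.16 kN/bolt; interior L_c = 52 − 18 = 34, R_n = 138.24 kN/bolt. φR_n = 0.75 × (2×56.16 + 4×138.24) = 499.0 kN.
Tension rupture (net): A_n = (153 − 2×20)×8 = 904 mm² (U = 1.0, A_e = A_n). φR_n = 0.75 × 450 × 904 = 305.1 kN.
Block shear: shear path 2×[22+2×52] = 2×126 mm, A_gv = 2016, A_nv = 2×(126 − 2.5×20)×8 = 1216 mm²; tension across gage: (58 − 1×20)×8 = 304 mm². R_n = min(0.6×450×1216, 0.6×345×2016) + 1.0×450×304 = min(328.32, 417.31) + 136.8 = 465.12 kN. φR_n = 0.75 × 465.12 = 348.8 kN.
Tension yield (gross): A_g = 153×8 = 1224 mm². φR_n = 0.90 × 345 × 1224 = 380.1 kN.
Governing: min(336.6, 499.0, 305.1, 348.8, 380.1) = 305.1 kN → net-section rupture.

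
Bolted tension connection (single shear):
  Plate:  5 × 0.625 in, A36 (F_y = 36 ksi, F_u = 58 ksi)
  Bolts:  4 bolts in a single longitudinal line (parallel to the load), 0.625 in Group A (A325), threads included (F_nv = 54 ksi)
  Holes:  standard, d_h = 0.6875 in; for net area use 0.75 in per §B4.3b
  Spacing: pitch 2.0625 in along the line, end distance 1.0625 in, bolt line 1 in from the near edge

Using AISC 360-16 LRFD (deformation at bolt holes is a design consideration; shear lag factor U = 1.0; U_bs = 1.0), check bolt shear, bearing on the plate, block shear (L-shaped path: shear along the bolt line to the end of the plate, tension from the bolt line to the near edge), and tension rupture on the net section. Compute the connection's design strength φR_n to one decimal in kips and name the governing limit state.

Bolt shear: A_b = π(0.625)²/4 = 0.3068 in². φR_n = 0.75 × 54 × 0.3068 × 4 × 1 = 49.7 kips.
Bearing (0.625 in plate, F_u = 58 ksi): end bolts L_c = 1.0625 − 0.6875/2 = 0.71875, R_n = min(1.2×0.71875×0.625×58, 2.4×0.625×0.625×58) = 31.266 kips/bolt; interior L_c = 2.0625 − 0.6875 = 1.375, R_n = 54.375 kips/bolt. φR_n = 0.75 × (1×31.266 + 3×54.375) = 145.8 kips.
Block shear: shear path 1×[1.0625+3×2.0625] = 1×7.25 in, A_gv = 4.5313, A_nv = 1×(7.25 − 3.5×0.75)×0.625 = 2.8906 in²; tension to near edge: (1 − 0.5×0.75)×0.625 = 0.39063 in². R_n = min(0.6×58×2.8906, 0.6×36×4.5313) + 1.0×58×0.39063 = min(100.59, 97.876) + 22.657 = 120.53 kips. φR_n = 0.75 × 120.53 = 90.4 kips.
Tension rupture (net): A_n = (5 − 1×0.75)×0.625 = 2.6563 in² (U = 1.0, A_e = A_n). φR_n = 0.75 × 58 × 2.6563 = 115.5 kips.
Governing: min(49.7, 145.8, 90.4, 115.5) = 49.7 kips → bolt shear.

49.7 kips (bolt shear governs)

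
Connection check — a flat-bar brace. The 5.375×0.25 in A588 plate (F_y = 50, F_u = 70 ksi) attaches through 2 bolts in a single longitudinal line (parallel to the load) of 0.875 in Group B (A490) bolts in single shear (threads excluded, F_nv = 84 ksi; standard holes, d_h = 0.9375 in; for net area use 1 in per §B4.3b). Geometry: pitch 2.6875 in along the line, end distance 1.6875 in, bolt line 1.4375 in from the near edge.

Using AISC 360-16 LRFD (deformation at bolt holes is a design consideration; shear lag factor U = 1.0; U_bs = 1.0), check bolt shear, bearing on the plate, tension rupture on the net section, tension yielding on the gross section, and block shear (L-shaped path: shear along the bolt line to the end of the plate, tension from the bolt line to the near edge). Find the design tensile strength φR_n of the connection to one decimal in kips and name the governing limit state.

34.9 kips (block shear governs)

Bolt shear: A_b = π(0.875)²/4 = 0.60132 in². φR_n = 0.75 × 84 × 0.60132 × 2 × 1 = 75.8 kips.
Bearing (0.25 in plate, F_u = 70 ksi): end bolts L_c = 1.6875 − 0.9375/2 = 1.21875, R_n = min(1.2×1.21875×0.25×70, 2.4×0.875×0.25×70) = 25.594 kips/bolt; interior L_c = 2.6875 − 0.9375 = 1.75, R_n = 36.75 kips/bolt. φR_n = 0.75 × (1×25.594 + 1×36.75) = 46.8 kips.
Tension rupture (net): A_n = (5.375 − 1×1)×0.25 = 1.0938 in² (U = 1.0, A_e = A_n). φR_n = 0.75 × 70 × 1.0938 = 57.4 kips.
Tension yield (gross): A_g = 5.375×0.25 = 1.3438 in². φR_n = 0.90 × 50 × 1.3438 = 60.5 kips.
Block shear: shear path 1×[1.6875+1×2.6875] = 1×4.375 in, A_gv = 1.0938, A_nv = 1×(4.375 − 1.5×1)×0.25 = 0.71875 in²; tension to near edge: (1.4375 − 0.5×1)×0.25 = 0.23438 in². R_n = min(0.6×70×0.71875, 0.6×50×1.0938) + 1.0×70×0.23438 = min(30.188, 32.814) + 16.407 = 46.595 kips. φR_n = 0.75 × 46.595 = 34.9 kips.
Governing: min(75.8, 46.8, 57.4, 60.5, 34.9) = 34.9 kips → block shear.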